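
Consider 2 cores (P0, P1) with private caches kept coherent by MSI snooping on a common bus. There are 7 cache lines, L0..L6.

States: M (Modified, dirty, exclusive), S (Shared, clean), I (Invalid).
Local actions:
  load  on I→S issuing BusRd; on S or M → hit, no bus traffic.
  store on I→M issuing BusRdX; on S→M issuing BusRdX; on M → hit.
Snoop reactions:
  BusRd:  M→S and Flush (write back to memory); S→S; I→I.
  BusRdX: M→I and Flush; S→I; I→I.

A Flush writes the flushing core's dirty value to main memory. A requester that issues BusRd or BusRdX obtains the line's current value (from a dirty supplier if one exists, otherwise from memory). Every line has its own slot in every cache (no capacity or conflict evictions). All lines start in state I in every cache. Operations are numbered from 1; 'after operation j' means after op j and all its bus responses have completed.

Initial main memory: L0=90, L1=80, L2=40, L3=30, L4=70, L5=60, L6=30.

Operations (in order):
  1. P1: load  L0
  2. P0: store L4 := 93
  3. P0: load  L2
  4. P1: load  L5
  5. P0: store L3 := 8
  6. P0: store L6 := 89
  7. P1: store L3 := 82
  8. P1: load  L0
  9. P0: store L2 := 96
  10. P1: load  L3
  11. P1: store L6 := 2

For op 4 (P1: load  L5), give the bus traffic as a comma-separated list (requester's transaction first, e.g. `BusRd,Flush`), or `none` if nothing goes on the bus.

[1] P1: load  L0 | P0:I, P1:S(90) | bus: BusRd
[2] P0: store L4 := 93 | P0:M(93), P1:I | bus: BusRdX
[3] P0: load  L2 | P0:S(40), P1:I | bus: BusRd
[4] P1: load  L5 | P0:I, P1:S(60) | bus: BusRd
[5] P0: store L3 := 8 | P0:M(8), P1:I | bus: BusRdX
[6] P0: store L6 := 89 | P0:M(89), P1:I | bus: BusRdX
[7] P1: store L3 := 82 | P0:I, P1:M(82) | bus: BusRdX,Flush
[8] P1: load  L0 | P0:I, P1:S(90) | bus: none
[9] P0: store L2 := 96 | P0:M(96), P1:I | bus: BusRdX
[10] P1: load  L3 | P0:I, P1:M(82) | bus: none
[11] P1: store L6 := 2 | P0:I, P1:M(2) | bus: BusRdX,Flush

bus = BusRd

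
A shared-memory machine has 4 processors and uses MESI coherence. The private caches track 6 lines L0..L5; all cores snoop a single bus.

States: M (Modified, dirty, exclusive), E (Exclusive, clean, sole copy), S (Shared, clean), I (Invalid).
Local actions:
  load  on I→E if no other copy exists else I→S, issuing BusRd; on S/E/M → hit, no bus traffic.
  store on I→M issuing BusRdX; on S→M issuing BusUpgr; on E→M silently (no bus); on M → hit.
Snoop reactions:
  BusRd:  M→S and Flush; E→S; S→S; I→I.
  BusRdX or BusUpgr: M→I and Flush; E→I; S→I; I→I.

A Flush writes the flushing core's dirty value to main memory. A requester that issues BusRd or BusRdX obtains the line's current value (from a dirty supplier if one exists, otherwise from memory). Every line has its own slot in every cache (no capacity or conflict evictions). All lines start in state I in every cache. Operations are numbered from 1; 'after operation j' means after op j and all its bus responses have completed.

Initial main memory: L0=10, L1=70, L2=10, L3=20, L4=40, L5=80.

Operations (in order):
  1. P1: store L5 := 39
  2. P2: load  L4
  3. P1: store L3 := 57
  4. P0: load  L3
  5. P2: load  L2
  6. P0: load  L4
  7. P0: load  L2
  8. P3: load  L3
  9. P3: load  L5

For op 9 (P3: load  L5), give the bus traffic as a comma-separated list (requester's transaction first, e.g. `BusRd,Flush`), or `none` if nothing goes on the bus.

step 1: P1: store L5 := 39  ⟶  IMII  (L5)  txn=BusRdX  M[L5]=80
step 2: P2: load  L4  ⟶  IIEI  (L4)  txn=BusRd  M[L4]=40
step 3: P1: store L3 := 57  ⟶  IMII  (L3)  txn=BusRdX  M[L3]=20
step 4: P0: load  L3  ⟶  SSII  (L3)  txn=BusRd+Flush  M[L3]=57
step 5: P2: load  L2  ⟶  IIEI  (L2)  txn=BusRd  M[L2]=10
step 6: P0: load  L4  ⟶  SISI  (L4)  txn=BusRd  M[L4]=40
step 7: P0: load  L2  ⟶  SISI  (L2)  txn=BusRd  M[L2]=10
step 8: P3: load  L3  ⟶  SSIS  (L3)  txn=BusRd  M[L3]=57
step 9: P3: load  L5  ⟶  ISIS  (L5)  txn=BusRd+Flush  M[L5]=39

bus = BusRd,Flush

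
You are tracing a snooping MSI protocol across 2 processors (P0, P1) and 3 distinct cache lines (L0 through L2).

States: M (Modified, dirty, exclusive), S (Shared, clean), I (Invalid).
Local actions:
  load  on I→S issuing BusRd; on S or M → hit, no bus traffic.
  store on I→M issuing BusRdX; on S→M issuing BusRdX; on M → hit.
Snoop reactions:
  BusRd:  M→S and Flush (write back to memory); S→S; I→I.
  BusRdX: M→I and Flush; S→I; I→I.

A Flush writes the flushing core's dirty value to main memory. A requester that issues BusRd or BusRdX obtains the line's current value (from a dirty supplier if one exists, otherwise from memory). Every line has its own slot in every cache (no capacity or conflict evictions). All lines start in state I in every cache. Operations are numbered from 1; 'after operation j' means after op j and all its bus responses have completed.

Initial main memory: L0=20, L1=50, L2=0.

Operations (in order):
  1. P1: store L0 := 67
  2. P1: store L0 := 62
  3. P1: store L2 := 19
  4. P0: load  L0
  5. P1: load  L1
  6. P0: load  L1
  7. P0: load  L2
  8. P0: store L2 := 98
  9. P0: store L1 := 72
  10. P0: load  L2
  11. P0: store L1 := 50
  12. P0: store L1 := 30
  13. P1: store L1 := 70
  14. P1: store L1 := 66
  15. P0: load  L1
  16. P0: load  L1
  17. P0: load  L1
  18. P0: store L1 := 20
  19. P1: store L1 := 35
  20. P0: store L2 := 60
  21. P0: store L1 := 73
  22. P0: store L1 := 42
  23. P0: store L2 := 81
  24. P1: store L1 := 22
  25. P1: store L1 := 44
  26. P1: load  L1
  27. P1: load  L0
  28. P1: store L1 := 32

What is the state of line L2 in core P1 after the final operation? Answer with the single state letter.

step 1: P1: store L0 := 67  ⟶  IM  (L0)  txn=BusRdX  M[L0]=20
step 2: P1: store L0 := 62  ⟶  IM  (L0)  txn=∅  M[L0]=20
step 3: P1: store L2 := 19  ⟶  IM  (L2)  txn=BusRdX  M[L2]=0
step 4: P0: load  L0  ⟶  SS  (L0)  txn=BusRd+Flush  M[L0]=62
step 5: P1: load  L1  ⟶  IS  (L1)  txn=BusRd  M[L1]=50
step 6: P0: load  L1  ⟶  SS  (L1)  txn=BusRd  M[L1]=50
step 7: P0: load  L2  ⟶  SS  (L2)  txn=BusRd+Flush  M[L2]=19
step 8: P0: store L2 := 98  ⟶  MI  (L2)  txn=BusRdX  M[L2]=19
step 9: P0: store L1 := 72  ⟶  MI  (L1)  txn=BusRdX  M[L1]=50
step 10: P0: load  L2  ⟶  MI  (L2)  txn=∅  M[L2]=19
step 11: P0: store L1 := 50  ⟶  MI  (L1)  txn=∅  M[L1]=50
step 12: P0: store L1 := 30  ⟶  MI  (L1)  txn=∅  M[L1]=50
step 13: P1: store L1 := 70  ⟶  IM  (L1)  txn=BusRdX+Flush  M[L1]=30
step 14: P1: store L1 := 66  ⟶  IM  (L1)  txn=∅  M[L1]=30
step 15: P0: load  L1  ⟶  SS  (L1)  txn=BusRd+Flush  M[L1]=66
step 16: P0: load  L1  ⟶  SS  (L1)  txn=∅  M[L1]=66
step 17: P0: load  L1  ⟶  SS  (L1)  txn=∅  M[L1]=66
step 18: P0: store L1 := 20  ⟶  MI  (L1)  txn=BusRdX  M[L1]=66
step 19: P1: store L1 := 35  ⟶  IM  (L1)  txn=BusRdX+Flush  M[L1]=20
step 20: P0: store L2 := 60  ⟶  MI  (L2)  txn=∅  M[L2]=19
step 21: P0: store L1 := 73  ⟶  MI  (L1)  txn=BusRdX+Flush  M[L1]=35
step 22: P0: store L1 := 42  ⟶  MI  (L1)  txn=∅  M[L1]=35
step 23: P0: store L2 := 81  ⟶  MI  (L2)  txn=∅  M[L2]=19
step 24: P1: store L1 := 22  ⟶  IM  (L1)  txn=BusRdX+Flush  M[L1]=42
step 25: P1: store L1 := 44  ⟶  IM  (L1)  txn=∅  M[L1]=42
step 26: P1: load  L1  ⟶  IM  (L1)  txn=∅  M[L1]=42
step 27: P1: load  L0  ⟶  SS  (L0)  txn=∅  M[L0]=62
step 28: P1: store L1 := 32  ⟶  IM  (L1)  txn=∅  M[L1]=42

state = I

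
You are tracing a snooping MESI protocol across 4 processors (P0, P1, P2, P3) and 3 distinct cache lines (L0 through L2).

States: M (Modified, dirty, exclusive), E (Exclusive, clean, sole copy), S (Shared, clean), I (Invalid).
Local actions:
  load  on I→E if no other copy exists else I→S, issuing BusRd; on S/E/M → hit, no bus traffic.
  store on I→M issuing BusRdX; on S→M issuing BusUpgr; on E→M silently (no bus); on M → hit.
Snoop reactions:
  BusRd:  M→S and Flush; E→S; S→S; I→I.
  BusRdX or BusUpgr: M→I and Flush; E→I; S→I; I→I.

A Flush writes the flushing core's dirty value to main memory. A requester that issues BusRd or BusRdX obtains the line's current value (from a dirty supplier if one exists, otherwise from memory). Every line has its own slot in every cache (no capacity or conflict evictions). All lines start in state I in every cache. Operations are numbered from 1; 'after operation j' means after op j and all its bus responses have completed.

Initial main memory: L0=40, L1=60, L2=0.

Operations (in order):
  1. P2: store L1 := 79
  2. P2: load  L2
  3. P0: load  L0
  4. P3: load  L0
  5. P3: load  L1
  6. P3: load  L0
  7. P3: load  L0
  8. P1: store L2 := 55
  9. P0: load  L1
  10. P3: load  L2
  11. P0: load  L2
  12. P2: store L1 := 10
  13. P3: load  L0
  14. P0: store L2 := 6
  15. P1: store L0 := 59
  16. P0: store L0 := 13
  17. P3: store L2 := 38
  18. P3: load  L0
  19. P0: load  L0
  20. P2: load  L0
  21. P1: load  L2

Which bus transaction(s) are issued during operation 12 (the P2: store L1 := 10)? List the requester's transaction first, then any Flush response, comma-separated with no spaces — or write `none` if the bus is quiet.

bus = BusUpgr

1. P2: store L1 := 79  bus=[BusRdX]  L1: P0=I P1=I P2=M P3=I  mem[L1]=60
2. P2: load  L2  bus=[BusRd]  L2: P0=I P1=I P2=E P3=I  mem[L2]=0
3. P0: load  L0  bus=[BusRd]  L0: P0=E P1=I P2=I P3=I  mem[L0]=40
4. P3: load  L0  bus=[BusRd]  L0: P0=S P1=I P2=I P3=S  mem[L0]=40
5. P3: load  L1  bus=[BusRd,Flush]  L1: P0=I P1=I P2=S P3=S  mem[L1]=79
6. P3: load  L0  bus=[-]  L0: P0=S P1=I P2=I P3=S  mem[L0]=40
7. P3: load  L0  bus=[-]  L0: P0=S P1=I P2=I P3=S  mem[L0]=40
8. P1: store L2 := 55  bus=[BusRdX]  L2: P0=I P1=M P2=I P3=I  mem[L2]=0
9. P0: load  L1  bus=[BusRd]  L1: P0=S P1=I P2=S P3=S  mem[L1]=79
10. P3: load  L2  bus=[BusRd,Flush]  L2: P0=I P1=S P2=I P3=S  mem[L2]=55
11. P0: load  L2  bus=[BusRd]  L2: P0=S P1=S P2=I P3=S  mem[L2]=55
12. P2: store L1 := 10  bus=[BusUpgr]  L1: P0=I P1=I P2=M P3=I  mem[L1]=79
13. P3: load  L0  bus=[-]  L0: P0=S P1=I P2=I P3=S  mem[L0]=40
14. P0: store L2 := 6  bus=[BusUpgr]  L2: P0=M P1=I P2=I P3=I  mem[L2]=55
15. P1: store L0 := 59  bus=[BusRdX]  L0: P0=I P1=M P2=I P3=I  mem[L0]=40
16. P0: store L0 := 13  bus=[BusRdX,Flush]  L0: P0=M P1=I P2=I P3=I  mem[L0]=59
17. P3: store L2 := 38  bus=[BusRdX,Flush]  L2: P0=I P1=I P2=I P3=M  mem[L2]=6
18. P3: load  L0  bus=[BusRd,Flush]  L0: P0=S P1=I P2=I P3=S  mem[L0]=13
19. P0: load  L0  bus=[-]  L0: P0=S P1=I P2=I P3=S  mem[L0]=13
20. P2: load  L0  bus=[BusRd]  L0: P0=S P1=I P2=S P3=S  mem[L0]=13
21. P1: load  L2  bus=[BusRd,Flush]  L2: P0=I P1=S P2=I P3=S  mem[L2]=38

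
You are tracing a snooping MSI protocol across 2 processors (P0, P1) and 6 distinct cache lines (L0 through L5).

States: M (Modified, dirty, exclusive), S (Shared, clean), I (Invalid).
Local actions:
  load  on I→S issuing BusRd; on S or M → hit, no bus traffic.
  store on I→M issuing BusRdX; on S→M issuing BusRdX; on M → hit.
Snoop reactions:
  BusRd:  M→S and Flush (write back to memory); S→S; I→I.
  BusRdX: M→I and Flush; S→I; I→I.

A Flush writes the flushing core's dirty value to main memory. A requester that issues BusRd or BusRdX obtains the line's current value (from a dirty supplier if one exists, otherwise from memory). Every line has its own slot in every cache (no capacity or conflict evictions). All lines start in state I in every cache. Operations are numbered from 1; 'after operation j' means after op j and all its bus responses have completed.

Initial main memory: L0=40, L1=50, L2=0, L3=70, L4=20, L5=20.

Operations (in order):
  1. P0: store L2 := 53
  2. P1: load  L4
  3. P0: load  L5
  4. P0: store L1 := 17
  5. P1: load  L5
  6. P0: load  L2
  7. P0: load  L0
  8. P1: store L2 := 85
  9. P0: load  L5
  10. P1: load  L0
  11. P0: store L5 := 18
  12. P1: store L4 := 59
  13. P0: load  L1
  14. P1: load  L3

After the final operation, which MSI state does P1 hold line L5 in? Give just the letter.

1. P0: store L2 := 53  bus=[BusRdX]  L2: P0=M P1=I  mem[L2]=0
2. P1: load  L4  bus=[BusRd]  L4: P0=I P1=S  mem[L4]=20
3. P0: load  L5  bus=[BusRd]  L5: P0=S P1=I  mem[L5]=20
4. P0: store L1 := 17  bus=[BusRdX]  L1: P0=M P1=I  mem[L1]=50
5. P1: load  L5  bus=[BusRd]  L5: P0=S P1=S  mem[L5]=20
6. P0: load  L2  bus=[-]  L2: P0=M P1=I  mem[L2]=0
7. P0: load  L0  bus=[BusRd]  L0: P0=S P1=I  mem[L0]=40
8. P1: store L2 := 85  bus=[BusRdX,Flush]  L2: P0=I P1=M  mem[L2]=53
9. P0: load  L5  bus=[-]  L5: P0=S P1=S  mem[L5]=20
10. P1: load  L0  bus=[BusRd]  L0: P0=S P1=S  mem[L0]=40
11. P0: store L5 := 18  bus=[BusRdX]  L5: P0=M P1=I  mem[L5]=20
12. P1: store L4 := 59  bus=[BusRdX]  L4: P0=I P1=M  mem[L4]=20
13. P0: load  L1  bus=[-]  L1: P0=M P1=I  mem[L1]=50
14. P1: load  L3  bus=[BusRd]  L3: P0=I P1=S  mem[L3]=70

state = I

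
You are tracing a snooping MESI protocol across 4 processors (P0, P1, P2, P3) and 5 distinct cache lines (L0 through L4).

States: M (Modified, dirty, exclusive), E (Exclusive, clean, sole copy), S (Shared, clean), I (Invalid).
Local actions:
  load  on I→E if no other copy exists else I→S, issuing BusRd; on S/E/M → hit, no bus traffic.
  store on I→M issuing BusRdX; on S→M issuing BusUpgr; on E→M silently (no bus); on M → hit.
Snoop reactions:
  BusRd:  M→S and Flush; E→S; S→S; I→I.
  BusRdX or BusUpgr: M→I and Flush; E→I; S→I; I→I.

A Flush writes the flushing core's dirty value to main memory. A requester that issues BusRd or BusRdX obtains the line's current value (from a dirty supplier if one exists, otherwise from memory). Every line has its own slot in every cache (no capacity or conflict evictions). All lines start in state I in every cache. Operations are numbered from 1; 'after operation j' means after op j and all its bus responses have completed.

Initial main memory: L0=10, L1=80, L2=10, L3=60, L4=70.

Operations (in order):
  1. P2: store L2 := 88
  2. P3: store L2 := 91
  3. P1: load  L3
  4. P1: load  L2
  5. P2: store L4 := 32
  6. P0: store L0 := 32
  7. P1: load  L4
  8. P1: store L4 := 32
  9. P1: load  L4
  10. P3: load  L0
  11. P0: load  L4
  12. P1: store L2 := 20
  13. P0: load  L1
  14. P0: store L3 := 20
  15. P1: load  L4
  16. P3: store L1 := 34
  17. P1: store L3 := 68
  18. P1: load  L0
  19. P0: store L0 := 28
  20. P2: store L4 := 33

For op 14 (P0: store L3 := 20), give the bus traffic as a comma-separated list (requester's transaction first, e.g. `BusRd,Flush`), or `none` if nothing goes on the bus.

  op1 P2: store L2 := 88 → I/I/M/I on L2; bus BusRdX; mem=10
  op2 P3: store L2 := 91 → I/I/I/M on L2; bus BusRdX Flush; mem=88
  op3 P1: load  L3 → I/E/I/I on L3; bus BusRd; mem=60
  op4 P1: load  L2 → I/S/I/S on L2; bus BusRd Flush; mem=91
  op5 P2: store L4 := 32 → I/I/M/I on L4; bus BusRdX; mem=70
  op6 P0: store L0 := 32 → M/I/I/I on L0; bus BusRdX; mem=10
  op7 P1: load  L4 → I/S/S/I on L4; bus BusRd Flush; mem=32
  op8 P1: store L4 := 32 → I/M/I/I on L4; bus BusUpgr; mem=32
  op9 P1: load  L4 → I/M/I/I on L4; bus (none); mem=32
  op10 P3: load  L0 → S/I/I/S on L0; bus BusRd Flush; mem=32
  op11 P0: load  L4 → S/S/I/I on L4; bus BusRd Flush; mem=32
  op12 P1: store L2 := 20 → I/M/I/I on L2; bus BusUpgr; mem=91
  op13 P0: load  L1 → E/I/I/I on L1; bus BusRd; mem=80
  op14 P0: store L3 := 20 → M/I/I/I on L3; bus BusRdX; mem=60
  op15 P1: load  L4 → S/S/I/I on L4; bus (none); mem=32
  op16 P3: store L1 := 34 → I/I/I/M on L1; bus BusRdX; mem=80
  op17 P1: store L3 := 68 → I/M/I/I on L3; bus BusRdX Flush; mem=20
  op18 P1: load  L0 → S/S/I/S on L0; bus BusRd; mem=32
  op19 P0: store L0 := 28 → M/I/I/I on L0; bus BusUpgr; mem=32
  op20 P2: store L4 := 33 → I/I/M/I on L4; bus BusRdX; mem=32

bus = BusRdX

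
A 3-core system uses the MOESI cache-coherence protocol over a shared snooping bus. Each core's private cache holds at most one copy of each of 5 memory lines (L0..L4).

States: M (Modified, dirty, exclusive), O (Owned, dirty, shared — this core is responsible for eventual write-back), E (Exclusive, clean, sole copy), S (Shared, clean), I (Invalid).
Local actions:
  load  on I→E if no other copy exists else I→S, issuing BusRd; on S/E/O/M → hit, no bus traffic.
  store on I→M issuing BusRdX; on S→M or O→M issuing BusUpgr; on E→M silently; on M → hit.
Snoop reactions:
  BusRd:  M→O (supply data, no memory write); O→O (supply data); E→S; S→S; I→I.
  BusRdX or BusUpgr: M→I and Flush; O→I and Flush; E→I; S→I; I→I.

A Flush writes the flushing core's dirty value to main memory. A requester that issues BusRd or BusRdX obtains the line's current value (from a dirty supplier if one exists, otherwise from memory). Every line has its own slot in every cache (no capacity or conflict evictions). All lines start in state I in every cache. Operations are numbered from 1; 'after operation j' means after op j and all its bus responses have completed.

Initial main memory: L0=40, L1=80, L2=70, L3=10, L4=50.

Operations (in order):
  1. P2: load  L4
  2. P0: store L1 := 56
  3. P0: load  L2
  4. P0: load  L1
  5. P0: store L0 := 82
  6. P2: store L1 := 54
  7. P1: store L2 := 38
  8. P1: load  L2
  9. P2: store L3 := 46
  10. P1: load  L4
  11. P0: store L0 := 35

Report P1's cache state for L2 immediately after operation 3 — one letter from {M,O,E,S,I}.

state = I

1. P2: load  L4  bus=[BusRd]  L4: P0=I P1=I P2=E  mem[L4]=50
2. P0: store L1 := 56  bus=[BusRdX]  L1: P0=M P1=I P2=I  mem[L1]=80
3. P0: load  L2  bus=[BusRd]  L2: P0=E P1=I P2=I  mem[L2]=70
4. P0: load  L1  bus=[-]  L1: P0=M P1=I P2=I  mem[L1]=80
5. P0: store L0 := 82  bus=[BusRdX]  L0: P0=M P1=I P2=I  mem[L0]=40
6. P2: store L1 := 54  bus=[BusRdX,Flush]  L1: P0=I P1=I P2=M  mem[L1]=56
7. P1: store L2 := 38  bus=[BusRdX]  L2: P0=I P1=M P2=I  mem[L2]=70
8. P1: load  L2  bus=[-]  L2: P0=I P1=M P2=I  mem[L2]=70
9. P2: store L3 := 46  bus=[BusRdX]  L3: P0=I P1=I P2=M  mem[L3]=10
10. P1: load  L4  bus=[BusRd]  L4: P0=I P1=S P2=S  mem[L4]=50
11. P0: store L0 := 35  bus=[-]  L0: P0=M P1=I P2=I  mem[L0]=40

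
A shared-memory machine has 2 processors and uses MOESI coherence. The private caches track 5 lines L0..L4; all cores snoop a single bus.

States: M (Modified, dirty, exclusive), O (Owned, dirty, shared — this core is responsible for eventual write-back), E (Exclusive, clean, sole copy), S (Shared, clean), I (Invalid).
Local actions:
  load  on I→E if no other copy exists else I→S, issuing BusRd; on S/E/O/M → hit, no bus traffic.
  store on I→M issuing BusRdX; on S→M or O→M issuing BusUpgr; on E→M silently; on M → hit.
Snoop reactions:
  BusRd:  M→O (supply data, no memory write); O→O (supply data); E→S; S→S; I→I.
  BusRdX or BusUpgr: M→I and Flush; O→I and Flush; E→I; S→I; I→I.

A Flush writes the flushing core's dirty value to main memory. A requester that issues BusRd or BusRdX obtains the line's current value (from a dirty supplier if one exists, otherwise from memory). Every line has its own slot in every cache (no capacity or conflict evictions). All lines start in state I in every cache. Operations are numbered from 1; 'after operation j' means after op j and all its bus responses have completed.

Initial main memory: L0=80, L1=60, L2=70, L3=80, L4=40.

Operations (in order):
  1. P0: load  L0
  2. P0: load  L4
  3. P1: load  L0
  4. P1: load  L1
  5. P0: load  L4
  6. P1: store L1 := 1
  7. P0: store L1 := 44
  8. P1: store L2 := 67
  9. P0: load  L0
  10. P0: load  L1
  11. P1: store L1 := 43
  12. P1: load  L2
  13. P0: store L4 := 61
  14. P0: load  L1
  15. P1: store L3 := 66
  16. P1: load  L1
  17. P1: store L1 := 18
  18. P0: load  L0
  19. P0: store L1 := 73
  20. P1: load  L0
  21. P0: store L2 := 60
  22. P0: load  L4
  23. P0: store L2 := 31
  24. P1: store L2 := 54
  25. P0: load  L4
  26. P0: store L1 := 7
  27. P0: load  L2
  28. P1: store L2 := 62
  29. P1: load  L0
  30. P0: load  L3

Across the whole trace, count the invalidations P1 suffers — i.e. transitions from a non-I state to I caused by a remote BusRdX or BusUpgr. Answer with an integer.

1. P0: load  L0  bus=[BusRd]  L0: P0=E P1=I  mem[L0]=80
2. P0: load  L4  bus=[BusRd]  L4: P0=E P1=I  mem[L4]=40
3. P1: load  L0  bus=[BusRd]  L0: P0=S P1=S  mem[L0]=80
4. P1: load  L1  bus=[BusRd]  L1: P0=I P1=E  mem[L1]=60
5. P0: load  L4  bus=[-]  L4: P0=E P1=I  mem[L4]=40
6. P1: store L1 := 1  bus=[-]  L1: P0=I P1=M  mem[L1]=60
7. P0: store L1 := 44  bus=[BusRdX,Flush]  L1: P0=M P1=I  mem[L1]=1
8. P1: store L2 := 67  bus=[BusRdX]  L2: P0=I P1=M  mem[L2]=70
9. P0: load  L0  bus=[-]  L0: P0=S P1=S  mem[L0]=80
10. P0: load  L1  bus=[-]  L1: P0=M P1=I  mem[L1]=1
11. P1: store L1 := 43  bus=[BusRdX,Flush]  L1: P0=I P1=M  mem[L1]=44
12. P1: load  L2  bus=[-]  L2: P0=I P1=M  mem[L2]=70
13. P0: store L4 := 61  bus=[-]  L4: P0=M P1=I  mem[L4]=40
14. P0: load  L1  bus=[BusRd]  L1: P0=S P1=O  mem[L1]=44
15. P1: store L3 := 66  bus=[BusRdX]  L3: P0=I P1=M  mem[L3]=80
16. P1: load  L1  bus=[-]  L1: P0=S P1=O  mem[L1]=44
17. P1: store L1 := 18  bus=[BusUpgr]  L1: P0=I P1=M  mem[L1]=44
18. P0: load  L0  bus=[-]  L0: P0=S P1=S  mem[L0]=80
19. P0: store L1 := 73  bus=[BusRdX,Flush]  L1: P0=M P1=I  mem[L1]=18
20. P1: load  L0  bus=[-]  L0: P0=S P1=S  mem[L0]=80
21. P0: store L2 := 60  bus=[BusRdX,Flush]  L2: P0=M P1=I  mem[L2]=67
22. P0: load  L4  bus=[-]  L4: P0=M P1=I  mem[L4]=40
23. P0: store L2 := 31  bus=[-]  L2: P0=M P1=I  mem[L2]=67
24. P1: store L2 := 54  bus=[BusRdX,Flush]  L2: P0=I P1=M  mem[L2]=31
25. P0: load  L4  bus=[-]  L4: P0=M P1=I  mem[L4]=40
26. P0: store L1 := 7  bus=[-]  L1: P0=M P1=I  mem[L1]=18
27. P0: load  L2  bus=[BusRd]  L2: P0=S P1=O  mem[L2]=31
28. P1: store L2 := 62  bus=[BusUpgr]  L2: P0=I P1=M  mem[L2]=31
29. P1: load  L0  bus=[-]  L0: P0=S P1=S  mem[L0]=80
30. P0: load  L3  bus=[BusRd]  L3: P0=S P1=O  mem[L3]=80

invalidations = 3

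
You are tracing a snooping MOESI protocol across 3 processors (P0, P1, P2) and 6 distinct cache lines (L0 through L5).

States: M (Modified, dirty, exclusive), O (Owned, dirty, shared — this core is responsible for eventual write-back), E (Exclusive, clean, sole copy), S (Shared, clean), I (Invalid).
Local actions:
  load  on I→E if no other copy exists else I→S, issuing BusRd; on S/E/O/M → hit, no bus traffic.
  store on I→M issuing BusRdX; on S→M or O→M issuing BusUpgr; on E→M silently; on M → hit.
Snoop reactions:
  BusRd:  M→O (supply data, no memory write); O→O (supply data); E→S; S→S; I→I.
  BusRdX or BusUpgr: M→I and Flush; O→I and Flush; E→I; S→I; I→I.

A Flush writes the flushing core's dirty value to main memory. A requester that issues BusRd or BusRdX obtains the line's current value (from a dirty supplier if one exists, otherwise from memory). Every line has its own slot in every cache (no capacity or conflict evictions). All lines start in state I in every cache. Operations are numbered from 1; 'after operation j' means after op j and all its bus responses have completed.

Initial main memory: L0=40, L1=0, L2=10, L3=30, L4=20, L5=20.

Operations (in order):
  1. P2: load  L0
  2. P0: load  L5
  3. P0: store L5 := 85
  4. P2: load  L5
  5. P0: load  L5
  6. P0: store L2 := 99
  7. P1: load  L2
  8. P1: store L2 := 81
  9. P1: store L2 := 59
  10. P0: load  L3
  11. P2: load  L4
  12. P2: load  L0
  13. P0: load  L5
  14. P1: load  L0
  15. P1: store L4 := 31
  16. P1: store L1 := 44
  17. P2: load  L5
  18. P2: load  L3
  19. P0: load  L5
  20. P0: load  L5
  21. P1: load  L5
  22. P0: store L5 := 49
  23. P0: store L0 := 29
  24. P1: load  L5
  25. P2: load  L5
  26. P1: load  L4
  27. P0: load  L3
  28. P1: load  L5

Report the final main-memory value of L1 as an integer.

step 1: P2: load  L0  ⟶  IIE  (L0)  txn=BusRd  M[L0]=40
step 2: P0: load  L5  ⟶  EII  (L5)  txn=BusRd  M[L5]=20
step 3: P0: store L5 := 85  ⟶  MII  (L5)  txn=∅  M[L5]=20
step 4: P2: load  L5  ⟶  OIS  (L5)  txn=BusRd  M[L5]=20
step 5: P0: load  L5  ⟶  OIS  (L5)  txn=∅  M[L5]=20
step 6: P0: store L2 := 99  ⟶  MII  (L2)  txn=BusRdX  M[L2]=10
step 7: P1: load  L2  ⟶  OSI  (L2)  txn=BusRd  M[L2]=10
step 8: P1: store L2 := 81  ⟶  IMI  (L2)  txn=BusUpgr+Flush  M[L2]=99
step 9: P1: store L2 := 59  ⟶  IMI  (L2)  txn=∅  M[L2]=99
step 10: P0: load  L3  ⟶  EII  (L3)  txn=BusRd  M[L3]=30
step 11: P2: load  L4  ⟶  IIE  (L4)  txn=BusRd  M[L4]=20
step 12: P2: load  L0  ⟶  IIE  (L0)  txn=∅  M[L0]=40
step 13: P0: load  L5  ⟶  OIS  (L5)  txn=∅  M[L5]=20
step 14: P1: load  L0  ⟶  ISS  (L0)  txn=BusRd  M[L0]=40
step 15: P1: store L4 := 31  ⟶  IMI  (L4)  txn=BusRdX  M[L4]=20
step 16: P1: store L1 := 44  ⟶  IMI  (L1)  txn=BusRdX  M[L1]=0
step 17: P2: load  L5  ⟶  OIS  (L5)  txn=∅  M[L5]=20
step 18: P2: load  L3  ⟶  SIS  (L3)  txn=BusRd  M[L3]=30
step 19: P0: load  L5  ⟶  OIS  (L5)  txn=∅  M[L5]=20
step 20: P0: load  L5  ⟶  OIS  (L5)  txn=∅  M[L5]=20
step 21: P1: load  L5  ⟶  OSS  (L5)  txn=BusRd  M[L5]=20
step 22: P0: store L5 := 49  ⟶  MII  (L5)  txn=BusUpgr  M[L5]=20
step 23: P0: store L0 := 29  ⟶  MII  (L0)  txn=BusRdX  M[L0]=40
step 24: P1: load  L5  ⟶  OSI  (L5)  txn=BusRd  M[L5]=20
step 25: P2: load  L5  ⟶  OSS  (L5)  txn=BusRd  M[L5]=20
step 26: P1: load  L4  ⟶  IMI  (L4)  txn=∅  M[L4]=20
step 27: P0: load  L3  ⟶  SIS  (L3)  txn=∅  M[L3]=30
step 28: P1: load  L5  ⟶  OSS  (L5)  txn=∅  M[L5]=20

memory[L1] = 0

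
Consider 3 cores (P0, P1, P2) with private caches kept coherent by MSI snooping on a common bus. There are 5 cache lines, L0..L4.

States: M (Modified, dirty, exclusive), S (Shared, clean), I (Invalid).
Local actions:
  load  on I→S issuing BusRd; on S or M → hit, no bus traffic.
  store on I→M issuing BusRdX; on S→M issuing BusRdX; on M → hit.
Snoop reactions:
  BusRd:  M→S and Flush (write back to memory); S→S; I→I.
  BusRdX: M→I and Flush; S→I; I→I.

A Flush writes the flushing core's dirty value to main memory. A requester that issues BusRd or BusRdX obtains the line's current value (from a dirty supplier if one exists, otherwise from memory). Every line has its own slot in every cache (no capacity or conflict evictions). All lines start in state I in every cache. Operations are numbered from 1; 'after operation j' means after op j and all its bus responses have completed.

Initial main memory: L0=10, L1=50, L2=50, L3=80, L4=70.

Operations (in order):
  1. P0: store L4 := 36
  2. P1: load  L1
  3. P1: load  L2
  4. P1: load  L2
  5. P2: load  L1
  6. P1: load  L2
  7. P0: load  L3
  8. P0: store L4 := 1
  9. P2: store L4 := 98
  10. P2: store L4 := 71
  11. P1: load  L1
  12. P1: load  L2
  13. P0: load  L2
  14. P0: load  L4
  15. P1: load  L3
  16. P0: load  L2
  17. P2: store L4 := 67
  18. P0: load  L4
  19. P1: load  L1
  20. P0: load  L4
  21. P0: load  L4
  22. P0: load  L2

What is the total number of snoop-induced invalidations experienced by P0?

step 1: P0: store L4 := 36  ⟶  MII  (L4)  txn=BusRdX  M[L4]=70
step 2: P1: load  L1  ⟶  ISI  (L1)  txn=BusRd  M[L1]=50
step 3: P1: load  L2  ⟶  ISI  (L2)  txn=BusRd  M[L2]=50
step 4: P1: load  L2  ⟶  ISI  (L2)  txn=∅  M[L2]=50
step 5: P2: load  L1  ⟶  ISS  (L1)  txn=BusRd  M[L1]=50
step 6: P1: load  L2  ⟶  ISI  (L2)  txn=∅  M[L2]=50
step 7: P0: load  L3  ⟶  SII  (L3)  txn=BusRd  M[L3]=80
step 8: P0: store L4 := 1  ⟶  MII  (L4)  txn=∅  M[L4]=70
step 9: P2: store L4 := 98  ⟶  IIM  (L4)  txn=BusRdX+Flush  M[L4]=1
step 10: P2: store L4 := 71  ⟶  IIM  (L4)  txn=∅  M[L4]=1
step 11: P1: load  L1  ⟶  ISS  (L1)  txn=∅  M[L1]=50
step 12: P1: load  L2  ⟶  ISI  (L2)  txn=∅  M[L2]=50
step 13: P0: load  L2  ⟶  SSI  (L2)  txn=BusRd  M[L2]=50
step 14: P0: load  L4  ⟶  SIS  (L4)  txn=BusRd+Flush  M[L4]=71
step 15: P1: load  L3  ⟶  SSI  (L3)  txn=BusRd  M[L3]=80
step 16: P0: load  L2  ⟶  SSI  (L2)  txn=∅  M[L2]=50
step 17: P2: store L4 := 67  ⟶  IIM  (L4)  txn=BusRdX  M[L4]=71
step 18: P0: load  L4  ⟶  SIS  (L4)  txn=BusRd+Flush  M[L4]=67
step 19: P1: load  L1  ⟶  ISS  (L1)  txn=∅  M[L1]=50
step 20: P0: load  L4  ⟶  SIS  (L4)  txn=∅  M[L4]=67
step 21: P0: load  L4  ⟶  SIS  (L4)  txn=∅  M[L4]=67
step 22: P0: load  L2  ⟶  SSI  (L2)  txn=∅  M[L2]=50

invalidations = 2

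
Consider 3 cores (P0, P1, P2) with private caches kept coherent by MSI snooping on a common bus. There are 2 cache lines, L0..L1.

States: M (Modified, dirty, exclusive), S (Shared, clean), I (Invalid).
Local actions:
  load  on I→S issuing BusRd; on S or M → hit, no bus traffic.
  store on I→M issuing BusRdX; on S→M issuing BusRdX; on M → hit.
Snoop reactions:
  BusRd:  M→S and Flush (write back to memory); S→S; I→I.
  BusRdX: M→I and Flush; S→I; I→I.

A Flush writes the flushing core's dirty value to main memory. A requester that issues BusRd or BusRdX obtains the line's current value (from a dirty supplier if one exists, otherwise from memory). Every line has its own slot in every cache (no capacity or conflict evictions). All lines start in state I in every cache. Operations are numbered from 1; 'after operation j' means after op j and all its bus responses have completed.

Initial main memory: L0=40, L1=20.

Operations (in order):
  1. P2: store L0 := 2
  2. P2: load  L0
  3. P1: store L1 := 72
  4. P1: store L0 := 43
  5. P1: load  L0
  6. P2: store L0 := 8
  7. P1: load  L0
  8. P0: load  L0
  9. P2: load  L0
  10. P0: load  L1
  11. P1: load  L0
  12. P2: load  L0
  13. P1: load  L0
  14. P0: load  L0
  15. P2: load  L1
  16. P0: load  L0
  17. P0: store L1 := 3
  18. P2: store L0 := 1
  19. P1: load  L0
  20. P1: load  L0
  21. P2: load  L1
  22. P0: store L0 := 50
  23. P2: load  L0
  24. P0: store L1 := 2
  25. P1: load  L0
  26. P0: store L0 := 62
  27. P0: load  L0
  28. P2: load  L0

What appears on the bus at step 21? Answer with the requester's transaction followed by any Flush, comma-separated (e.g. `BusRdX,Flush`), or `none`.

step 1: P2: store L0 := 2  ⟶  IIM  (L0)  txn=BusRdX  M[L0]=40
step 2: P2: load  L0  ⟶  IIM  (L0)  txn=∅  M[L0]=40
step 3: P1: store L1 := 72  ⟶  IMI  (L1)  txn=BusRdX  M[L1]=20
step 4: P1: store L0 := 43  ⟶  IMI  (L0)  txn=BusRdX+Flush  M[L0]=2
step 5: P1: load  L0  ⟶  IMI  (L0)  txn=∅  M[L0]=2
step 6: P2: store L0 := 8  ⟶  IIM  (L0)  txn=BusRdX+Flush  M[L0]=43
step 7: P1: load  L0  ⟶  ISS  (L0)  txn=BusRd+Flush  M[L0]=8
step 8: P0: load  L0  ⟶  SSS  (L0)  txn=BusRd  M[L0]=8
step 9: P2: load  L0  ⟶  SSS  (L0)  txn=∅  M[L0]=8
step 10: P0: load  L1  ⟶  SSI  (L1)  txn=BusRd+Flush  M[L1]=72
step 11: P1: load  L0  ⟶  SSS  (L0)  txn=∅  M[L0]=8
step 12: P2: load  L0  ⟶  SSS  (L0)  txn=∅  M[L0]=8
step 13: P1: load  L0  ⟶  SSS  (L0)  txn=∅  M[L0]=8
step 14: P0: load  L0  ⟶  SSS  (L0)  txn=∅  M[L0]=8
step 15: P2: load  L1  ⟶  SSS  (L1)  txn=BusRd  M[L1]=72
step 16: P0: load  L0  ⟶  SSS  (L0)  txn=∅  M[L0]=8
step 17: P0: store L1 := 3  ⟶  MII  (L1)  txn=BusRdX  M[L1]=72
step 18: P2: store L0 := 1  ⟶  IIM  (L0)  txn=BusRdX  M[L0]=8
step 19: P1: load  L0  ⟶  ISS  (L0)  txn=BusRd+Flush  M[L0]=1
step 20: P1: load  L0  ⟶  ISS  (L0)  txn=∅  M[L0]=1
step 21: P2: load  L1  ⟶  SIS  (L1)  txn=BusRd+Flush  M[L1]=3
step 22: P0: store L0 := 50  ⟶  MII  (L0)  txn=BusRdX  M[L0]=1
step 23: P2: load  L0  ⟶  SIS  (L0)  txn=BusRd+Flush  M[L0]=50
step 24: P0: store L1 := 2  ⟶  MII  (L1)  txn=BusRdX  M[L1]=3
step 25: P1: load  L0  ⟶  SSS  (L0)  txn=BusRd  M[L0]=50
step 26: P0: store L0 := 62  ⟶  MII  (L0)  txn=BusRdX  M[L0]=50
step 27: P0: load  L0  ⟶  MII  (L0)  txn=∅  M[L0]=50
step 28: P2: load  L0  ⟶  SIS  (L0)  txn=BusRd+Flush  M[L0]=62

bus = BusRd,Flush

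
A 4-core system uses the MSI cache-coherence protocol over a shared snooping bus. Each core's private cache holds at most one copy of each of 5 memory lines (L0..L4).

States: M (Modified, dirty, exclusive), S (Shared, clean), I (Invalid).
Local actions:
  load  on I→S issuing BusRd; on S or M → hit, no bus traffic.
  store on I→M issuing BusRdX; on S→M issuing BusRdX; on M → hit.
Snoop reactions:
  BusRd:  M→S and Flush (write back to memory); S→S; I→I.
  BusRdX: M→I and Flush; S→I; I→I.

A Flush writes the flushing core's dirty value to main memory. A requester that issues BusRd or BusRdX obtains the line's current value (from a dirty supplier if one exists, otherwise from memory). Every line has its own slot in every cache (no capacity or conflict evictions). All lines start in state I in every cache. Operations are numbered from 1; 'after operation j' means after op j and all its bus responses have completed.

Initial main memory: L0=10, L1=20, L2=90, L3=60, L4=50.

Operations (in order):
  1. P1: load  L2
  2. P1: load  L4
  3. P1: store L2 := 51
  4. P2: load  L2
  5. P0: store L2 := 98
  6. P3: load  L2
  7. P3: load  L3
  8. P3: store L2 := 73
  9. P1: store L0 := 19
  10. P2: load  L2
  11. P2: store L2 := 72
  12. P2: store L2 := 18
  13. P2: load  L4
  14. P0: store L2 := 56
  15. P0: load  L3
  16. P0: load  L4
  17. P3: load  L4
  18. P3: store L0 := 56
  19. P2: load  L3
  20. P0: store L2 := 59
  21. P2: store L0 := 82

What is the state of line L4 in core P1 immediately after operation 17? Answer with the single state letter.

state = S

  op1 P1: load  L2 → I/S/I/I on L2; bus BusRd; mem=90
  op2 P1: load  L4 → I/S/I/I on L4; bus BusRd; mem=50
  op3 P1: store L2 := 51 → I/M/I/I on L2; bus BusRdX; mem=90
  op4 P2: load  L2 → I/S/S/I on L2; bus BusRd Flush; mem=51
  op5 P0: store L2 := 98 → M/I/I/I on L2; bus BusRdX; mem=51
  op6 P3: load  L2 → S/I/I/S on L2; bus BusRd Flush; mem=98
  op7 P3: load  L3 → I/I/I/S on L3; bus BusRd; mem=60
  op8 P3: store L2 := 73 → I/I/I/M on L2; bus BusRdX; mem=98
  op9 P1: store L0 := 19 → I/M/I/I on L0; bus BusRdX; mem=10
  op10 P2: load  L2 → I/I/S/S on L2; bus BusRd Flush; mem=73
  op11 P2: store L2 := 72 → I/I/M/I on L2; bus BusRdX; mem=73
  op12 P2: store L2 := 18 → I/I/M/I on L2; bus (none); mem=73
  op13 P2: load  L4 → I/S/S/I on L4; bus BusRd; mem=50
  op14 P0: store L2 := 56 → M/I/I/I on L2; bus BusRdX Flush; mem=18
  op15 P0: load  L3 → S/I/I/S on L3; bus BusRd; mem=60
  op16 P0: load  L4 → S/S/S/I on L4; bus BusRd; mem=50
  op17 P3: load  L4 → S/S/S/S on L4; bus BusRd; mem=50
  op18 P3: store L0 := 56 → I/I/I/M on L0; bus BusRdX Flush; mem=19
  op19 P2: load  L3 → S/I/S/S on L3; bus BusRd; mem=60
  op20 P0: store L2 := 59 → M/I/I/I on L2; bus (none); mem=18
  op21 P2: store L0 := 82 → I/I/M/I on L0; bus BusRdX Flush; mem=56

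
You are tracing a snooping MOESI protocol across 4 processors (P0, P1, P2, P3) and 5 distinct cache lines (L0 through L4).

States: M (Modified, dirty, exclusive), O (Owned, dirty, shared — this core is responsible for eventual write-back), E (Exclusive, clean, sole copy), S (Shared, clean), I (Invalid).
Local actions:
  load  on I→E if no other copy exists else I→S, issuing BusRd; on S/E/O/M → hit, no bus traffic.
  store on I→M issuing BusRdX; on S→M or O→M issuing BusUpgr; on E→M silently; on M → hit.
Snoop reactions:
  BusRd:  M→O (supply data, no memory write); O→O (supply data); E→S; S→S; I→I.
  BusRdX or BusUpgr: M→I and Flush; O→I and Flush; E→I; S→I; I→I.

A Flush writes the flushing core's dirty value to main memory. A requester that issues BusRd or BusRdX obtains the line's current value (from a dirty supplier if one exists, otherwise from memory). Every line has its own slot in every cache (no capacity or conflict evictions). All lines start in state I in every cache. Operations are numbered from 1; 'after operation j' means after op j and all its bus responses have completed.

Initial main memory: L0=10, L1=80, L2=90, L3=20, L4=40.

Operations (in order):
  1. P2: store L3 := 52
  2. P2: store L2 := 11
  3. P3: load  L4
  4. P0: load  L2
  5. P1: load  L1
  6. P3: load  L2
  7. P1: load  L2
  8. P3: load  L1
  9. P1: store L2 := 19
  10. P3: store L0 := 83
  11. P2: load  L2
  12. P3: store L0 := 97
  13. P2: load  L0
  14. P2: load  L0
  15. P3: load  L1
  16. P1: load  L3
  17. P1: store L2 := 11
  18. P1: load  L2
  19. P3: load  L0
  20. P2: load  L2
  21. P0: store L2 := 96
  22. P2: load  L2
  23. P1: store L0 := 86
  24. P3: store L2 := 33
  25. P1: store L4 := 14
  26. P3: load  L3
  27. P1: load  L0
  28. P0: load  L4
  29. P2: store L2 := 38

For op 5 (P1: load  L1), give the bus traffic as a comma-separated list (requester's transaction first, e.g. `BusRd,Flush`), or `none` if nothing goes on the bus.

1. P2: store L3 := 52  bus=[BusRdX]  L3: P0=I P1=I P2=M P3=I  mem[L3]=20
2. P2: store L2 := 11  bus=[BusRdX]  L2: P0=I P1=I P2=M P3=I  mem[L2]=90
3. P3: load  L4  bus=[BusRd]  L4: P0=I P1=I P2=I P3=E  mem[L4]=40
4. P0: load  L2  bus=[BusRd]  L2: P0=S P1=I P2=O P3=I  mem[L2]=90
5. P1: load  L1  bus=[BusRd]  L1: P0=I P1=E P2=I P3=I  mem[L1]=80
6. P3: load  L2  bus=[BusRd]  L2: P0=S P1=I P2=O P3=S  mem[L2]=90
7. P1: load  L2  bus=[BusRd]  L2: P0=S P1=S P2=O P3=S  mem[L2]=90
8. P3: load  L1  bus=[BusRd]  L1: P0=I P1=S P2=I P3=S  mem[L1]=80
9. P1: store L2 := 19  bus=[BusUpgr,Flush]  L2: P0=I P1=M P2=I P3=I  mem[L2]=11
10. P3: store L0 := 83  bus=[BusRdX]  L0: P0=I P1=I P2=I P3=M  mem[L0]=10
11. P2: load  L2  bus=[BusRd]  L2: P0=I P1=O P2=S P3=I  mem[L2]=11
12. P3: store L0 := 97  bus=[-]  L0: P0=I P1=I P2=I P3=M  mem[L0]=10
13. P2: load  L0  bus=[BusRd]  L0: P0=I P1=I P2=S P3=O  mem[L0]=10
14. P2: load  L0  bus=[-]  L0: P0=I P1=I P2=S P3=O  mem[L0]=10
15. P3: load  L1  bus=[-]  L1: P0=I P1=S P2=I P3=S  mem[L1]=80
16. P1: load  L3  bus=[BusRd]  L3: P0=I P1=S P2=O P3=I  mem[L3]=20
17. P1: store L2 := 11  bus=[BusUpgr]  L2: P0=I P1=M P2=I P3=I  mem[L2]=11
18. P1: load  L2  bus=[-]  L2: P0=I P1=M P2=I P3=I  mem[L2]=11
19. P3: load  L0  bus=[-]  L0: P0=I P1=I P2=S P3=O  mem[L0]=10
20. P2: load  L2  bus=[BusRd]  L2: P0=I P1=O P2=S P3=I  mem[L2]=11
21. P0: store L2 := 96  bus=[BusRdX,Flush]  L2: P0=M P1=I P2=I P3=I  mem[L2]=11
22. P2: load  L2  bus=[BusRd]  L2: P0=O P1=I P2=S P3=I  mem[L2]=11
23. P1: store L0 := 86  bus=[BusRdX,Flush]  L0: P0=I P1=M P2=I P3=I  mem[L0]=97
24. P3: store L2 := 33  bus=[BusRdX,Flush]  L2: P0=I P1=I P2=I P3=M  mem[L2]=96
25. P1: store L4 := 14  bus=[BusRdX]  L4: P0=I P1=M P2=I P3=I  mem[L4]=40
26. P3: load  L3  bus=[BusRd]  L3: P0=I P1=S P2=O P3=S  mem[L3]=20
27. P1: load  L0  bus=[-]  L0: P0=I P1=M P2=I P3=I  mem[L0]=97
28. P0: load  L4  bus=[BusRd]  L4: P0=S P1=O P2=I P3=I  mem[L4]=40
29. P2: store L2 := 38  bus=[BusRdX,Flush]  L2: P0=I P1=I P2=M P3=I  mem[L2]=33

bus = BusRd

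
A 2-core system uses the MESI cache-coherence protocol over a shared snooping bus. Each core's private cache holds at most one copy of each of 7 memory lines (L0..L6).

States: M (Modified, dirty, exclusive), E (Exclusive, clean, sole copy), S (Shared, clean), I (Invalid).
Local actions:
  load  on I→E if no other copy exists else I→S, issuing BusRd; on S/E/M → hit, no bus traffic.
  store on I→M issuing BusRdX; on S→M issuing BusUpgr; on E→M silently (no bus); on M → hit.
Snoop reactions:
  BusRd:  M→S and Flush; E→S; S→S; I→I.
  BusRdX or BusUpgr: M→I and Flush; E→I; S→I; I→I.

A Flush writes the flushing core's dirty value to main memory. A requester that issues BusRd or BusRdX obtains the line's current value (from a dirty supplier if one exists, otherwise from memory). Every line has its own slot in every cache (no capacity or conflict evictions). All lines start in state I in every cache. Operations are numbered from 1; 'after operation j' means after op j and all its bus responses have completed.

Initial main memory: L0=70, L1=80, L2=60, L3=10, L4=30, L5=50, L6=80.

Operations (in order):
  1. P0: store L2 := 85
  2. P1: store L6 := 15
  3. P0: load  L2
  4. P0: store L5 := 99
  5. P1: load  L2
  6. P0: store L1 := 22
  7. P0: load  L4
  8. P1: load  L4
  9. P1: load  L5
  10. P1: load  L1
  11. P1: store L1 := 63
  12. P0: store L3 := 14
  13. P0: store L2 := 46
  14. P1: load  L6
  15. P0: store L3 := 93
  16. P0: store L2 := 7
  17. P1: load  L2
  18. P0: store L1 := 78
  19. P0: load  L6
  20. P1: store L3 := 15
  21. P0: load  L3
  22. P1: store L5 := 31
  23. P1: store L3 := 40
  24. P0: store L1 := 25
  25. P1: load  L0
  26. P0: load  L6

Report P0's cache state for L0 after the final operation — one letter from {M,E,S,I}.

  op1 P0: store L2 := 85 → M/I on L2; bus BusRdX; mem=60
  op2 P1: store L6 := 15 → I/M on L6; bus BusRdX; mem=80
  op3 P0: load  L2 → M/I on L2; bus (none); mem=60
  op4 P0: store L5 := 99 → M/I on L5; bus BusRdX; mem=50
  op5 P1: load  L2 → S/S on L2; bus BusRd Flush; mem=85
  op6 P0: store L1 := 22 → M/I on L1; bus BusRdX; mem=80
  op7 P0: load  L4 → E/I on L4; bus BusRd; mem=30
  op8 P1: load  L4 → S/S on L4; bus BusRd; mem=30
  op9 P1: load  L5 → S/S on L5; bus BusRd Flush; mem=99
  op10 P1: load  L1 → S/S on L1; bus BusRd Flush; mem=22
  op11 P1: store L1 := 63 → I/M on L1; bus BusUpgr; mem=22
  op12 P0: store L3 := 14 → M/I on L3; bus BusRdX; mem=10
  op13 P0: store L2 := 46 → M/I on L2; bus BusUpgr; mem=85
  op14 P1: load  L6 → I/M on L6; bus (none); mem=80
  op15 P0: store L3 := 93 → M/I on L3; bus (none); mem=10
  op16 P0: store L2 := 7 → M/I on L2; bus (none); mem=85
  op17 P1: load  L2 → S/S on L2; bus BusRd Flush; mem=7
  op18 P0: store L1 := 78 → M/I on L1; bus BusRdX Flush; mem=63
  op19 P0: load  L6 → S/S on L6; bus BusRd Flush; mem=15
  op20 P1: store L3 := 15 → I/M on L3; bus BusRdX Flush; mem=93
  op21 P0: load  L3 → S/S on L3; bus BusRd Flush; mem=15
  op22 P1: store L5 := 31 → I/M on L5; bus BusUpgr; mem=99
  op23 P1: store L3 := 40 → I/M on L3; bus BusUpgr; mem=15
  op24 P0: store L1 := 25 → M/I on L1; bus (none); mem=63
  op25 P1: load  L0 → I/E on L0; bus BusRd; mem=70
  op26 P0: load  L6 → S/S on L6; bus (none); mem=15

state = I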